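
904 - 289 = 615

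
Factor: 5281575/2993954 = 2^( - 1 )*3^1*5^2*13^1*179^(-1) *5417^1 *8363^ ( -1 ) 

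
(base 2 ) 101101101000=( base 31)316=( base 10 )2920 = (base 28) 3k8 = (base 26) 488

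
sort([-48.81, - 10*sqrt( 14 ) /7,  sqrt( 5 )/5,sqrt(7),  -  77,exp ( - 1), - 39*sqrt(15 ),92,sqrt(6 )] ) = [ -39*sqrt(15), - 77,  -  48.81 , - 10*sqrt( 14) /7,exp ( - 1 ),sqrt(5) /5,sqrt( 6 ),sqrt(7),92]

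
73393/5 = 14678 + 3/5 = 14678.60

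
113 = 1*113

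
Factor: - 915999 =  - 3^1*7^1*53^1*823^1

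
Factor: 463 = 463^1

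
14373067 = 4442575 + 9930492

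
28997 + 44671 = 73668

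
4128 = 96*43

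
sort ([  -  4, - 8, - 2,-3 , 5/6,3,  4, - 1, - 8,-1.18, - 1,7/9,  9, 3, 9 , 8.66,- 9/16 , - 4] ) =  [-8, - 8,-4, - 4,-3,  -  2,  -  1.18, - 1, - 1, - 9/16, 7/9, 5/6,3, 3, 4,  8.66, 9, 9 ]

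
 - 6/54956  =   - 1  +  27475/27478 = - 0.00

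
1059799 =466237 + 593562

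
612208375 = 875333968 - 263125593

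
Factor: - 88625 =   -  5^3* 709^1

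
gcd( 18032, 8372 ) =644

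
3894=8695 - 4801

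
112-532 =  - 420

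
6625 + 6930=13555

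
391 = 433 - 42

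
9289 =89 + 9200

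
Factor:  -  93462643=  -4027^1 * 23209^1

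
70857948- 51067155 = 19790793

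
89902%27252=8146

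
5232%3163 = 2069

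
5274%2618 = 38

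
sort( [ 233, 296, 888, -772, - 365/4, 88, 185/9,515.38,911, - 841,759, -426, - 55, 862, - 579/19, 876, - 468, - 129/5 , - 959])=[ - 959, - 841,-772, - 468, - 426,  -  365/4,-55, - 579/19,-129/5, 185/9, 88,233, 296, 515.38,759, 862, 876, 888,911 ]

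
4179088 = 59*70832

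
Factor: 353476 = 2^2 *19^1*4651^1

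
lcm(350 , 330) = 11550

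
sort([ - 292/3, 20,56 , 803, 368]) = [ - 292/3, 20, 56,368, 803 ]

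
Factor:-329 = - 7^1 * 47^1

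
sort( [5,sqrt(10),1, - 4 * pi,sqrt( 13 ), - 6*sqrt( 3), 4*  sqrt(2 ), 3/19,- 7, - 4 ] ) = [ - 4*pi,  -  6*sqrt( 3), - 7, - 4  ,  3/19,1,sqrt( 10), sqrt( 13),5 , 4 * sqrt(2)]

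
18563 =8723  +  9840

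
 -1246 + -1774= - 3020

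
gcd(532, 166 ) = 2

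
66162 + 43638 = 109800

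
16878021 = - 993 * (-16997) 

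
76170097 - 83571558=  - 7401461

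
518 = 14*37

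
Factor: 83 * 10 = 830 = 2^1*5^1*83^1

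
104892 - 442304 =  - 337412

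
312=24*13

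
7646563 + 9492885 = 17139448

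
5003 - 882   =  4121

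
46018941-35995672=10023269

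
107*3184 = 340688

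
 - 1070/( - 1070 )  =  1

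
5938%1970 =28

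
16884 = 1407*12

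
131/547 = 131/547 = 0.24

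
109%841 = 109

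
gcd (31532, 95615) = 1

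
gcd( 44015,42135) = 5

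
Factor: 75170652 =2^2*3^1*6264221^1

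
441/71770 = 441/71770=0.01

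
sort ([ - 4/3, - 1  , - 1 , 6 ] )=[-4/3 ,  -  1, - 1,  6]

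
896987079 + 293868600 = 1190855679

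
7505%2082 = 1259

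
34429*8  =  275432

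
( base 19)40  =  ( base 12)64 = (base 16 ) 4C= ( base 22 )3A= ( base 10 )76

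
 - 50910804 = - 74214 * 686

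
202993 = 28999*7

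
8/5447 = 8/5447 = 0.00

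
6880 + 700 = 7580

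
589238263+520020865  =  1109259128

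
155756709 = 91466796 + 64289913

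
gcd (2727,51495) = 3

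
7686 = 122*63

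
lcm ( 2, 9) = 18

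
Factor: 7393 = 7393^1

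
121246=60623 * 2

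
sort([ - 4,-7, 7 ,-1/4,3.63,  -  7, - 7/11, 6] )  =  [  -  7, - 7, - 4, - 7/11 , - 1/4 , 3.63, 6, 7] 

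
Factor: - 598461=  - 3^1*199487^1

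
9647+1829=11476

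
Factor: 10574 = 2^1*17^1* 311^1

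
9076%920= 796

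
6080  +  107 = 6187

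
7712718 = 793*9726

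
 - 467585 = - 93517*5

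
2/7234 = 1/3617 = 0.00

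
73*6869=501437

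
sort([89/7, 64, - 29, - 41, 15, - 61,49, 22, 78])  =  [-61, - 41, - 29, 89/7 , 15 , 22,49,64, 78]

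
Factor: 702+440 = 1142 = 2^1*571^1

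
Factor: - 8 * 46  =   -368=- 2^4*23^1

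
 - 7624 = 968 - 8592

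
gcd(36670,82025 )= 965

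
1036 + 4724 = 5760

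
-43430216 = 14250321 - 57680537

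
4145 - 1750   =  2395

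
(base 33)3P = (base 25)4o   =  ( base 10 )124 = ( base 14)8c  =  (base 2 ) 1111100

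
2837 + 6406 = 9243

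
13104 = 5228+7876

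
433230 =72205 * 6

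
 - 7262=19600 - 26862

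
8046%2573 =327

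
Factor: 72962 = 2^1*191^2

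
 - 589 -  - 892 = 303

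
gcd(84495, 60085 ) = 5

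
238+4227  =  4465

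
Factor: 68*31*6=2^3 * 3^1*17^1*31^1 = 12648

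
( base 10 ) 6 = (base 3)20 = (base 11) 6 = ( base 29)6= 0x6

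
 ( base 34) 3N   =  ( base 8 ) 175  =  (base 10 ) 125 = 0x7D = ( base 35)3k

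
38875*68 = 2643500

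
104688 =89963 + 14725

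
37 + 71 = 108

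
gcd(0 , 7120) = 7120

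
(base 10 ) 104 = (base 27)3n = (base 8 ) 150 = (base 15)6e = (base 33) 35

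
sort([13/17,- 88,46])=[-88,13/17,46 ]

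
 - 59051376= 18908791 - 77960167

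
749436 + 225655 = 975091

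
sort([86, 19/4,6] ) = [ 19/4, 6,86 ] 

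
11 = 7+4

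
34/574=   17/287 = 0.06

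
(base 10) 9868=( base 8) 23214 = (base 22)K8C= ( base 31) A8A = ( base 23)if1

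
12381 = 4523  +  7858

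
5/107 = 5/107=0.05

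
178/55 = 3 + 13/55= 3.24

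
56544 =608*93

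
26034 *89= 2317026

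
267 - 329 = - 62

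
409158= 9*45462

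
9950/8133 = 1  +  1817/8133= 1.22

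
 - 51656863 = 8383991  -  60040854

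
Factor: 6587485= 5^1*1097^1 * 1201^1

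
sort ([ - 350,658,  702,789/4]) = [ - 350,789/4,658,702] 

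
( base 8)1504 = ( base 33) pb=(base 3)1010222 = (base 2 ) 1101000100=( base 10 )836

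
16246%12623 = 3623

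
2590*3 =7770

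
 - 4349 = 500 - 4849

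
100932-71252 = 29680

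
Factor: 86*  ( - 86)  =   - 7396  =  - 2^2*43^2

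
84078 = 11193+72885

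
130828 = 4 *32707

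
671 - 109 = 562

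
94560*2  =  189120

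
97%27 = 16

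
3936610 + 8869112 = 12805722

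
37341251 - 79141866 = - 41800615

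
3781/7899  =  3781/7899 = 0.48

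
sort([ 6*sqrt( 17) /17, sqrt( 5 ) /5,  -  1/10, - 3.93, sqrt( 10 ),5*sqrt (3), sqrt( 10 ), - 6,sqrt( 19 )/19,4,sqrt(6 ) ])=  [ - 6,-3.93 ,-1/10 , sqrt ( 19 )/19,sqrt( 5)/5, 6*sqrt( 17) /17,  sqrt( 6 ), sqrt( 10) , sqrt(10),  4, 5*sqrt( 3) ]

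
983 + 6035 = 7018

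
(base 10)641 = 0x281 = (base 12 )455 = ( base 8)1201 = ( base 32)k1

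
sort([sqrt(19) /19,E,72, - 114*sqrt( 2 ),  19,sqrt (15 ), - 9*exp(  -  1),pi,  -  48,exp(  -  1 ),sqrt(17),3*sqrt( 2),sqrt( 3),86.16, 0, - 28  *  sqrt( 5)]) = [  -  114 * sqrt( 2 ), - 28*sqrt( 5),  -  48, - 9*exp ( - 1),0 , sqrt( 19)/19,  exp ( - 1 ),sqrt( 3),  E,pi,sqrt(15 ),sqrt( 17),3*sqrt( 2 ),19,72,86.16 ]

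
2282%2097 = 185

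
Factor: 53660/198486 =2^1*3^(-2 )*5^1*2683^1*11027^(-1) = 26830/99243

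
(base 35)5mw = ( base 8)15417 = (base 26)a6b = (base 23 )D24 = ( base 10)6927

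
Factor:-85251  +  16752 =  - 68499 = -3^3*43^1  *59^1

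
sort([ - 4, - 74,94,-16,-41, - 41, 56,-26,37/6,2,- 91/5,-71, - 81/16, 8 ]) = [ - 74,-71, -41, - 41 , - 26,  -  91/5,-16, - 81/16, - 4, 2, 37/6,8, 56, 94 ]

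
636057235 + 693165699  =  1329222934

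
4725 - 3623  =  1102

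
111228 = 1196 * 93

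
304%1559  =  304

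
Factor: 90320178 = 2^1* 3^1*13^1*179^1*6469^1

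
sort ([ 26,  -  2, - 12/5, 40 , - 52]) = [ - 52,  -  12/5,  -  2 , 26, 40]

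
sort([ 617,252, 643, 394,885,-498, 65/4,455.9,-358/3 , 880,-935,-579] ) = [ - 935,-579,-498, - 358/3, 65/4, 252,394, 455.9,617,643,880, 885] 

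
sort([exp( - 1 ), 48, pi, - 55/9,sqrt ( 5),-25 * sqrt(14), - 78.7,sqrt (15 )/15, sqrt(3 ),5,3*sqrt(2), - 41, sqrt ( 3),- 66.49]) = [ - 25*sqrt (14), - 78.7, - 66.49,-41,  -  55/9,  sqrt( 15) /15, exp ( - 1 ) , sqrt ( 3 ),  sqrt(3), sqrt( 5),pi , 3*sqrt( 2),  5,48] 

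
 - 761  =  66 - 827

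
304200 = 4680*65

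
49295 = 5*9859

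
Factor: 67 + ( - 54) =13 = 13^1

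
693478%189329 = 125491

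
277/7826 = 277/7826 = 0.04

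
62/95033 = 62/95033 = 0.00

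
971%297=80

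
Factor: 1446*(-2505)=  - 2^1 * 3^2 * 5^1 * 167^1*241^1 = - 3622230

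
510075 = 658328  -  148253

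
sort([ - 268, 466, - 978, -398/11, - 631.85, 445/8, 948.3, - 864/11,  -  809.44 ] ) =[-978, - 809.44,-631.85,  -  268,  -  864/11, - 398/11, 445/8,466, 948.3 ] 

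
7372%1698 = 580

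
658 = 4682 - 4024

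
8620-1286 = 7334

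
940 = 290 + 650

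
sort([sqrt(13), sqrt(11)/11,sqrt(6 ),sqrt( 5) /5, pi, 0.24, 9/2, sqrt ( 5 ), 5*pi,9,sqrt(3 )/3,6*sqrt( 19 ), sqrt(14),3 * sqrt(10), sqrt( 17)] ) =[0.24 , sqrt( 11 )/11, sqrt( 5 ) /5, sqrt( 3 ) /3,sqrt(5 ), sqrt(6), pi,sqrt(13),sqrt(14 ) , sqrt (17 )  ,  9/2, 9, 3* sqrt(10 ), 5*pi,6*sqrt ( 19)] 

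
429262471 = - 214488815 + 643751286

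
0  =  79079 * 0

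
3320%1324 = 672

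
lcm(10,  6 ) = 30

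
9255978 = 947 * 9774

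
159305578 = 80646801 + 78658777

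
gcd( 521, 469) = 1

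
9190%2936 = 382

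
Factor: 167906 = 2^1*37^1*2269^1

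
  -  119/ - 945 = 17/135 = 0.13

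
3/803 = 3/803  =  0.00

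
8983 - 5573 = 3410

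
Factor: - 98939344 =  -2^4 * 7^1 * 577^1*1531^1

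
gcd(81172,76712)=892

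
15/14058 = 5/4686 = 0.00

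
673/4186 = 673/4186 = 0.16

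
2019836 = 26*77686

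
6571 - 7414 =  - 843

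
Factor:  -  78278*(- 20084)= 2^3* 5021^1 * 39139^1 = 1572135352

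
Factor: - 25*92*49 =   -  2^2*  5^2 * 7^2*23^1  =  -112700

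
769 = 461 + 308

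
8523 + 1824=10347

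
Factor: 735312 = 2^4*3^1*15319^1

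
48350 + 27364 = 75714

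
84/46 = 42/23 = 1.83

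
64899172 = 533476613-468577441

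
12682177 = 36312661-23630484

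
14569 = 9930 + 4639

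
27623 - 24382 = 3241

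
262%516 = 262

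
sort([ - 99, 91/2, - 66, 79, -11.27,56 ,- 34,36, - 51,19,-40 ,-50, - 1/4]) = [ - 99,-66,-51, - 50 , - 40,-34,-11.27, - 1/4,  19, 36, 91/2,  56,  79]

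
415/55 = 7 + 6/11 = 7.55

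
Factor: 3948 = 2^2*3^1*7^1*47^1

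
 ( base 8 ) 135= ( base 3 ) 10110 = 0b1011101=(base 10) 93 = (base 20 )4D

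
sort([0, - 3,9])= [ - 3,0, 9] 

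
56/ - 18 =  - 28/9  =  - 3.11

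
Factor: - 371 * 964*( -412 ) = 147349328= 2^4*7^1 *53^1  *103^1*241^1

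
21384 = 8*2673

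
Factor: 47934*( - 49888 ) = -2^6*3^2*1559^1*2663^1 = -  2391331392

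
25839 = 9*2871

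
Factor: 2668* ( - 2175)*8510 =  - 2^3 * 3^1*5^3* 23^2*29^2 * 37^1 = -49382679000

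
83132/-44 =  - 1890 + 7/11 = - 1889.36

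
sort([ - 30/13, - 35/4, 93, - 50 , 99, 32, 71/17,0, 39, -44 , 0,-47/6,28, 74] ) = [ - 50, - 44 ,  -  35/4,-47/6, - 30/13, 0 , 0,  71/17,28, 32, 39,74, 93, 99 ] 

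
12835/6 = 2139  +  1/6 = 2139.17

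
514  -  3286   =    -  2772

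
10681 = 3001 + 7680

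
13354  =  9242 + 4112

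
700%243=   214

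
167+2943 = 3110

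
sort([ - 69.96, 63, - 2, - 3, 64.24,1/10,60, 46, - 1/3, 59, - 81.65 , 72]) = [ - 81.65,  -  69.96,- 3, - 2, - 1/3, 1/10,  46, 59, 60, 63, 64.24 , 72]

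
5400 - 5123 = 277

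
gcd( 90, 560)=10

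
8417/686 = 8417/686 = 12.27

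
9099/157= 57+150/157 = 57.96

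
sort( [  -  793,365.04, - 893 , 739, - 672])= [  -  893, - 793, - 672,365.04, 739]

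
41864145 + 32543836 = 74407981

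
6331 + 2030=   8361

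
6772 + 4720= 11492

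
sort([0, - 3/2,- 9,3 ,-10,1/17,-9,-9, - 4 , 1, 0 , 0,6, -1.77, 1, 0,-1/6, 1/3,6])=[-10, - 9,-9,-9,  -  4,  -  1.77, - 3/2, - 1/6,0, 0,0,0,1/17,1/3 , 1,1,3, 6,6 ]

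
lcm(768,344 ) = 33024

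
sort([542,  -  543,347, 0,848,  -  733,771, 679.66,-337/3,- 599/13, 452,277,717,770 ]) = [ - 733, - 543, - 337/3, - 599/13, 0,277,347,452,542,679.66, 717, 770,771,848] 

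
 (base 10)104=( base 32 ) 38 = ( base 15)6e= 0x68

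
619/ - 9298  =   - 619/9298  =  - 0.07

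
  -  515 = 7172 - 7687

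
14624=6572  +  8052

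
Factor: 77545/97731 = 3^( - 2)*5^1*13^1 * 1193^1*10859^( - 1) 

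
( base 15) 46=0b1000010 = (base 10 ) 66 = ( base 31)24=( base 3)2110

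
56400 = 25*2256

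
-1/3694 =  - 1 + 3693/3694 = - 0.00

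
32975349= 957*34457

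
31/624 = 31/624= 0.05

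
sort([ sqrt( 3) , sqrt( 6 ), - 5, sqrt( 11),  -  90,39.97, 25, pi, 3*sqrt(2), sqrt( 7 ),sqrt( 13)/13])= [ - 90, - 5, sqrt( 13 )/13, sqrt (3 ), sqrt(6), sqrt (7 ),pi , sqrt( 11 ),3*sqrt( 2 ), 25, 39.97] 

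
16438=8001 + 8437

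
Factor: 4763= 11^1 * 433^1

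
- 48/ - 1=48/1 = 48.00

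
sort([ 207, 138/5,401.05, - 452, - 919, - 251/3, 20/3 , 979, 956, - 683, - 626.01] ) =[ - 919, - 683, - 626.01, - 452, - 251/3,20/3,  138/5, 207, 401.05, 956, 979]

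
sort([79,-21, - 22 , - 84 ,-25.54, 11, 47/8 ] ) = [  -  84, - 25.54,- 22 ,-21,47/8, 11,79 ]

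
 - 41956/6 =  - 20978/3 = -6992.67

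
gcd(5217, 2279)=1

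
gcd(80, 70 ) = 10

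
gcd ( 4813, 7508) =1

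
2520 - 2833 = -313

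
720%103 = 102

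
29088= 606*48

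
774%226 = 96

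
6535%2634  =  1267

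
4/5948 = 1/1487  =  0.00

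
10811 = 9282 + 1529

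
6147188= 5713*1076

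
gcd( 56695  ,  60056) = 1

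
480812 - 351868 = 128944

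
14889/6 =2481 + 1/2 = 2481.50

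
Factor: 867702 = 2^1*3^1*11^1*13147^1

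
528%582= 528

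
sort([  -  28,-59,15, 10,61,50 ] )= [-59, - 28,  10, 15  ,  50, 61 ] 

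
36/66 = 6/11 = 0.55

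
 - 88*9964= - 876832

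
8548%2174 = 2026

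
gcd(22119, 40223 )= 73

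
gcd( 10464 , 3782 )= 2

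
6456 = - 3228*( - 2)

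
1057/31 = 1057/31 = 34.10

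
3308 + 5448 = 8756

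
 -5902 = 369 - 6271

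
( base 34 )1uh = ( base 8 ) 4221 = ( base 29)2HI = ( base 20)59d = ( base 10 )2193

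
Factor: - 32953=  - 31^1*1063^1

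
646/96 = 323/48 = 6.73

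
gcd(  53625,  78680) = 5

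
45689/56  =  815 + 7/8=815.88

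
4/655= 4/655=0.01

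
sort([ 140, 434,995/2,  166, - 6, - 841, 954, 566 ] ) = [ - 841,-6, 140, 166, 434,995/2, 566,954 ]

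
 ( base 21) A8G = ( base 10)4594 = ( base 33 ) 477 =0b1000111110010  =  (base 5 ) 121334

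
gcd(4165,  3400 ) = 85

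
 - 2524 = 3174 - 5698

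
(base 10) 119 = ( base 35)3e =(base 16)77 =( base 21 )5e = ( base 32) 3n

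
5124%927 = 489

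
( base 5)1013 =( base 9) 157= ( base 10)133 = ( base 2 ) 10000101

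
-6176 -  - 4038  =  -2138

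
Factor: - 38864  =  - 2^4*7^1*347^1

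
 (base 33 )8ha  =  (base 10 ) 9283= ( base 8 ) 22103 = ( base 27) cjm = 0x2443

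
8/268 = 2/67 = 0.03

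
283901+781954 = 1065855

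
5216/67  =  5216/67 = 77.85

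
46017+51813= 97830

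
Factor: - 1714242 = - 2^1  *  3^1*285707^1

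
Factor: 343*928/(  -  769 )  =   - 318304/769=-2^5*7^3*29^1* 769^( - 1) 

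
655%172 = 139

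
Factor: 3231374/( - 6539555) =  - 2^1*5^(-1 )*11^( - 1 )*41^1*157^1 * 251^1* 118901^(-1)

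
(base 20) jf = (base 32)cb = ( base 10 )395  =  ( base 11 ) 32A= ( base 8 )613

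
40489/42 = 40489/42=964.02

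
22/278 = 11/139 = 0.08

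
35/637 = 5/91=0.05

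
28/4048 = 7/1012 = 0.01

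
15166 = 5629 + 9537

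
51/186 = 17/62 = 0.27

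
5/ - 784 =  - 5/784  =  -0.01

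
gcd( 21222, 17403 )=3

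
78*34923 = 2723994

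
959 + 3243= 4202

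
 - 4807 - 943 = - 5750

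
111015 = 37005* 3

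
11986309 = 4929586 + 7056723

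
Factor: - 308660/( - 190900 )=5^( - 1)*11^1*61^1*83^(-1) = 671/415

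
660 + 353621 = 354281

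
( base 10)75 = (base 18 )43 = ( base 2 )1001011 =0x4B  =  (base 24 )33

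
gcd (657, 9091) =1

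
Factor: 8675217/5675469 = 3^1*491^( - 1)*3853^(-1 )*963913^1=2891739/1891823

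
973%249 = 226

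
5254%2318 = 618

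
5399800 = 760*7105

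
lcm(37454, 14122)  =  861442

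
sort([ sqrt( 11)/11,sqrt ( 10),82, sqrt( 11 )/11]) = [sqrt(11)/11,sqrt( 11)/11, sqrt(10),82]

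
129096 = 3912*33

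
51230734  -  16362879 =34867855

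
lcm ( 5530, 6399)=447930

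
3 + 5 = 8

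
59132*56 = 3311392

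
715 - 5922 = -5207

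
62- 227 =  - 165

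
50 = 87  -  37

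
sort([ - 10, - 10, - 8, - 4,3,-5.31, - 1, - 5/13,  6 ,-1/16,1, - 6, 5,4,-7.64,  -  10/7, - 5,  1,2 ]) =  [ - 10,-10,  -  8,-7.64,  -  6,-5.31,  -  5,  -  4,-10/7, -1, - 5/13, - 1/16, 1, 1, 2, 3, 4, 5, 6]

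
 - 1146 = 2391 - 3537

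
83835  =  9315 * 9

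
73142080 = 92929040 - 19786960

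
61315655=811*75605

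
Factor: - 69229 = -107^1*647^1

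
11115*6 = 66690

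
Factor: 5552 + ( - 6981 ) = - 1429 = -1429^1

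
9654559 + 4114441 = 13769000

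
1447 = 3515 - 2068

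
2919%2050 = 869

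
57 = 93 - 36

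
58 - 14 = 44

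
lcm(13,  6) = 78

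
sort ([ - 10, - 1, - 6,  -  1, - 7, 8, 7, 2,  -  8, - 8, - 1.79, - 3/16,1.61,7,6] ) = [ - 10,- 8, - 8,  -  7 , - 6,  -  1.79  , - 1, - 1, - 3/16 , 1.61,2 , 6,7, 7, 8]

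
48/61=48/61 = 0.79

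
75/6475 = 3/259 = 0.01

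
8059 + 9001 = 17060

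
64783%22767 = 19249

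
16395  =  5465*3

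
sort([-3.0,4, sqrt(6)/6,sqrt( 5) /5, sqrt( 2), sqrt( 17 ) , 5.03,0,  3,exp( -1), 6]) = [-3.0,0, exp( - 1 ), sqrt( 6)/6,sqrt( 5 ) /5, sqrt( 2),3, 4 , sqrt( 17 ),5.03, 6]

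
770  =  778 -8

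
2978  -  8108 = -5130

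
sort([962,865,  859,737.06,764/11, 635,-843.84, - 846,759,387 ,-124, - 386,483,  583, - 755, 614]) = [-846, - 843.84,-755, - 386, - 124, 764/11, 387,483, 583,614, 635, 737.06, 759,859, 865,  962]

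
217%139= 78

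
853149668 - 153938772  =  699210896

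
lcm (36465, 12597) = 692835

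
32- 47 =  - 15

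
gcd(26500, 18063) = 1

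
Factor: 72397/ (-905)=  - 5^ (- 1)*13^1*181^ ( - 1 )*5569^1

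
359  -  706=  -  347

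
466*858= 399828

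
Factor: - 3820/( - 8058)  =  1910/4029 = 2^1*3^( - 1 )*5^1*17^(-1)*79^( - 1 ) * 191^1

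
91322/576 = 158  +  157/288 = 158.55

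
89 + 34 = 123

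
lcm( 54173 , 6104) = 433384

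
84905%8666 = 6911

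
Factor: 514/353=2^1*257^1  *  353^(-1) 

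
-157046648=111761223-268807871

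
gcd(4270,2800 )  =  70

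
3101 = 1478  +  1623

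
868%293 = 282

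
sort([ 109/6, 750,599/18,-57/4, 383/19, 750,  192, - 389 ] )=[ - 389, - 57/4, 109/6,383/19, 599/18 , 192,750, 750]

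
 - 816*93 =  - 75888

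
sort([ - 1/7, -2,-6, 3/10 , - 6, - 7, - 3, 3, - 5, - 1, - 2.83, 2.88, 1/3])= [ - 7, - 6, - 6, - 5 , - 3, - 2.83, - 2, - 1, -1/7, 3/10,1/3, 2.88,  3]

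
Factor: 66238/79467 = 2^1*3^( - 1) * 26489^(-1 )*33119^1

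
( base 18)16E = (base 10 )446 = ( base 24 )ie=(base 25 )hl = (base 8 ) 676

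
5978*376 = 2247728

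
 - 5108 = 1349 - 6457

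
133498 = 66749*2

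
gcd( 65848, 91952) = 8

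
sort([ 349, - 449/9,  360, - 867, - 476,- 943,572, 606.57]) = [-943, - 867,-476, - 449/9, 349, 360,  572,606.57 ]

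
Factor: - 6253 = - 13^2*37^1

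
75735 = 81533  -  5798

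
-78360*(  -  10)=783600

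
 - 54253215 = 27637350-81890565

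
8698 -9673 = - 975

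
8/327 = 8/327= 0.02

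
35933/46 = 781 + 7/46 = 781.15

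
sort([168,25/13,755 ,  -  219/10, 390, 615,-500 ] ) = [ - 500, - 219/10, 25/13, 168, 390,615,755]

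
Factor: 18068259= 3^1 * 11^1*19^1 * 28817^1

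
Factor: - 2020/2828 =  - 5/7 = - 5^1*7^( - 1)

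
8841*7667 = 67783947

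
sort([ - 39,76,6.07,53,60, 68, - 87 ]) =[- 87,-39, 6.07,53,60,68,76]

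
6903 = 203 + 6700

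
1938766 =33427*58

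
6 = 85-79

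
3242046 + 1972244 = 5214290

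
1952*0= 0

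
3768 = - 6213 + 9981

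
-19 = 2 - 21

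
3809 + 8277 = 12086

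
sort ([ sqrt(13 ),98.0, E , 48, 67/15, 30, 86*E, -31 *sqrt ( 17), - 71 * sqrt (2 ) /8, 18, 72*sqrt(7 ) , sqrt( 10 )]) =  [ - 31 * sqrt(17),-71 * sqrt( 2)/8,E, sqrt( 10),  sqrt( 13), 67/15,18, 30, 48, 98.0, 72*sqrt ( 7 ), 86*E]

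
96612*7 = 676284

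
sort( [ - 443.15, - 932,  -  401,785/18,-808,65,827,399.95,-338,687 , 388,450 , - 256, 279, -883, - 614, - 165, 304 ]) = [ - 932, - 883, -808,  -  614, - 443.15, - 401,  -  338, - 256 , - 165,785/18, 65,  279,304,388,399.95, 450, 687,827]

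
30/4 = 15/2 = 7.50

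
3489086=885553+2603533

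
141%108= 33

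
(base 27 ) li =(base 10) 585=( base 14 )2DB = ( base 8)1111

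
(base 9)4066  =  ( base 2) 101110100000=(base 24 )540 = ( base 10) 2976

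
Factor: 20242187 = 7^1  *  2891741^1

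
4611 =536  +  4075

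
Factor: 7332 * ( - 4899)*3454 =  - 124065842472 =- 2^3* 3^2*11^1*13^1 * 23^1 *47^1*71^1 * 157^1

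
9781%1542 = 529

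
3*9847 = 29541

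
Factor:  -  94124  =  -2^2* 23531^1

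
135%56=23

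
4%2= 0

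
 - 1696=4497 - 6193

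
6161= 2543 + 3618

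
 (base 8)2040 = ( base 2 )10000100000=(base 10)1056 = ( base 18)34c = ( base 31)132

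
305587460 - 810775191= - 505187731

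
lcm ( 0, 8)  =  0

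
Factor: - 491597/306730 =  - 593/370= - 2^( - 1 )* 5^(  -  1 )*37^(  -  1 )*593^1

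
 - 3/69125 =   -  3/69125 =- 0.00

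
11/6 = 11/6 = 1.83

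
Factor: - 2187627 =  - 3^1*13^1* 56093^1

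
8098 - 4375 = 3723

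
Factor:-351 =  - 3^3*13^1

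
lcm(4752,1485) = 23760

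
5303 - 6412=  - 1109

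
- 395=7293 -7688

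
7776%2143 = 1347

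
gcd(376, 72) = 8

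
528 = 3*176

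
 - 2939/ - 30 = 2939/30 = 97.97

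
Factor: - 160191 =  - 3^3 * 17^1*349^1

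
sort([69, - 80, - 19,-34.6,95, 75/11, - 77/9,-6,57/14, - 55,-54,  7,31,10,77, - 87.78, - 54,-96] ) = [ - 96, - 87.78, - 80,-55, - 54, - 54, - 34.6, - 19,-77/9, - 6 , 57/14 , 75/11 , 7,10,  31,69,77,95] 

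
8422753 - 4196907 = 4225846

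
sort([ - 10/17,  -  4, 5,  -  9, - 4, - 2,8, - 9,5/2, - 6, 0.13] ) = [ - 9, - 9, - 6, -4, - 4, - 2, -10/17, 0.13,5/2,  5 , 8 ]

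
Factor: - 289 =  - 17^2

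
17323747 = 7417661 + 9906086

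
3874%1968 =1906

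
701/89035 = 701/89035 = 0.01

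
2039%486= 95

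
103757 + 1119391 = 1223148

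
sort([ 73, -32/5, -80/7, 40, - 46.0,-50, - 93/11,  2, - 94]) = [-94, - 50, - 46.0, - 80/7,- 93/11,- 32/5,2,  40, 73 ]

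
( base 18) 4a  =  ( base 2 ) 1010010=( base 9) 101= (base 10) 82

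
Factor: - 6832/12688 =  - 7/13 = - 7^1*13^(-1) 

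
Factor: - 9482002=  - 2^1*307^1 * 15443^1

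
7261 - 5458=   1803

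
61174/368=166 + 43/184 = 166.23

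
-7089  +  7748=659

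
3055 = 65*47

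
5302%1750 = 52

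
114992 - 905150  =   - 790158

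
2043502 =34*60103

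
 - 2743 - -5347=2604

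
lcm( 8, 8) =8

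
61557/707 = 61557/707 = 87.07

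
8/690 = 4/345  =  0.01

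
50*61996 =3099800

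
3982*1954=7780828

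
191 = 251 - 60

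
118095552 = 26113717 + 91981835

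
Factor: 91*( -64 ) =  - 5824 = - 2^6*7^1*  13^1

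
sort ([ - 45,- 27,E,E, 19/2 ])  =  [-45,-27, E, E,19/2]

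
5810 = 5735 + 75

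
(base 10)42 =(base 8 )52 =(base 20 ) 22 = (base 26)1G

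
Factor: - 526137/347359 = -3^1 * 83^1*2113^1* 347359^( - 1)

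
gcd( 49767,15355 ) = 1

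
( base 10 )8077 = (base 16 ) 1f8d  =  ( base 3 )102002011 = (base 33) 7dp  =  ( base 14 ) 2d2d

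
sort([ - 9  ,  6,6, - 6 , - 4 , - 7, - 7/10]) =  [ - 9,-7, - 6, - 4, - 7/10, 6,6] 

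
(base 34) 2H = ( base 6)221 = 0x55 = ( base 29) 2R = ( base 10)85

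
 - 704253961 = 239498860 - 943752821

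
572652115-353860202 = 218791913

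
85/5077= 85/5077 =0.02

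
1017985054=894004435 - - 123980619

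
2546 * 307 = 781622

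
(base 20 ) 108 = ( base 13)255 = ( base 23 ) HH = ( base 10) 408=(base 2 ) 110011000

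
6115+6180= 12295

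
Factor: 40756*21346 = 869977576 = 2^3*13^1*23^1 * 443^1*821^1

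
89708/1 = 89708  =  89708.00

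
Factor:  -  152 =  - 2^3 * 19^1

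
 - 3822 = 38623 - 42445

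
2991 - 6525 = -3534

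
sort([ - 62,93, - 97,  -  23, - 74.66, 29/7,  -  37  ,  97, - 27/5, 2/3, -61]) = [-97, - 74.66,-62,-61, - 37,- 23, - 27/5, 2/3, 29/7, 93, 97 ] 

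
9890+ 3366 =13256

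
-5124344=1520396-6644740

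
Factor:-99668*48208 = - 2^6 * 23^1*131^1*24917^1 = - 4804794944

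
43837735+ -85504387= - 41666652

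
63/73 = 63/73 = 0.86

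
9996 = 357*28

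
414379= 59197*7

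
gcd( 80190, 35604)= 18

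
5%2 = 1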